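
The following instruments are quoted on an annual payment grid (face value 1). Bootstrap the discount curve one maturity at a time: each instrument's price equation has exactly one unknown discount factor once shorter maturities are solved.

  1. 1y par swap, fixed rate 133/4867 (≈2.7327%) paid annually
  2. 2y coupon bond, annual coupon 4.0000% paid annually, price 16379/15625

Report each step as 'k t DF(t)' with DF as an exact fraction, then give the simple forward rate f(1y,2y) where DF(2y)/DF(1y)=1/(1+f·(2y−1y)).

step 1 [1y] swap r/1=133/4867: DF=(1 − 133/4867·(0))/(1+133/4867) = 4867/5000 ≈ 0.973400
step 2 [2y] bond c/1=1/25: DF=(16379/15625 − 1/25·(0.973400))/(1+1/25) = 1941/2000 ≈ 0.970500

1 1 4867/5000
2 2 1941/2000
f(1y,2y) = ((4867/5000)/(1941/2000) − 1)/(1) = 29/9705 ≈ 0.2988%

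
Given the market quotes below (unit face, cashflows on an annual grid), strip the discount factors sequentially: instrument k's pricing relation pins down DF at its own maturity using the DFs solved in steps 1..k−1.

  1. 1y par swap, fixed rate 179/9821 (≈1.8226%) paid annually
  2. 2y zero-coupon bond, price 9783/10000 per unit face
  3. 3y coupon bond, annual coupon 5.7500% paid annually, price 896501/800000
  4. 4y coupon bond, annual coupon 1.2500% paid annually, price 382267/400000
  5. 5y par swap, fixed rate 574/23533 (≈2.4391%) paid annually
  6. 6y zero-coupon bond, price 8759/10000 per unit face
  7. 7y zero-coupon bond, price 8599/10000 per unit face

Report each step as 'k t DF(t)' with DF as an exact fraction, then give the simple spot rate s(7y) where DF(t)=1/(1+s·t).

step 1 [1y] swap r/1=179/9821: DF=(1 − 179/9821·(0))/(1+179/9821) = 9821/10000 ≈ 0.982100
step 2 [2y] zero: DF = P = 9783/10000 ≈ 0.978300
step 3 [3y] bond c/1=23/400: DF=(896501/800000 − 23/400·(0.982100+0.978300))/(1+23/400) = 9531/10000 ≈ 0.953100
step 4 [4y] bond c/1=1/80: DF=(382267/400000 − 1/80·(0.982100+0.978300+0.953100))/(1+1/80) = 9079/10000 ≈ 0.907900
step 5 [5y] swap r/1=574/23533: DF=(1 − 574/23533·(0.982100+0.978300+0.953100+0.907900))/(1+574/23533) = 2213/2500 ≈ 0.885200
step 6 [6y] zero: DF = P = 8759/10000 ≈ 0.875900
step 7 [7y] zero: DF = P = 8599/10000 ≈ 0.859900

1 1 9821/10000
2 2 9783/10000
3 3 9531/10000
4 4 9079/10000
5 5 2213/2500
6 6 8759/10000
7 7 8599/10000
s(7y) = (1/(8599/10000) − 1)/(7) = 1401/60193 ≈ 2.3275%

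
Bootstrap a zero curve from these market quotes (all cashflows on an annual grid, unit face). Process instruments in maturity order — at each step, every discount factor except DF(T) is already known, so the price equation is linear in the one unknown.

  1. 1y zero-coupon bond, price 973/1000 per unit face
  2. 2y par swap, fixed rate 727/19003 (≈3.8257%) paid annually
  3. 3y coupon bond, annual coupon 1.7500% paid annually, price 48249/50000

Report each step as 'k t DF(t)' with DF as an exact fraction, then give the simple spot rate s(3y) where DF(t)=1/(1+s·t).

step 1 [1y] zero: DF = P = 973/1000 ≈ 0.973000
step 2 [2y] swap r/1=727/19003: DF=(1 − 727/19003·(0.973000))/(1+727/19003) = 9273/10000 ≈ 0.927300
step 3 [3y] bond c/1=7/400: DF=(48249/50000 − 7/400·(0.973000+0.927300))/(1+7/400) = 9157/10000 ≈ 0.915700

1 1 973/1000
2 2 9273/10000
3 3 9157/10000
s(3y) = (1/(9157/10000) − 1)/(3) = 281/9157 ≈ 3.0687%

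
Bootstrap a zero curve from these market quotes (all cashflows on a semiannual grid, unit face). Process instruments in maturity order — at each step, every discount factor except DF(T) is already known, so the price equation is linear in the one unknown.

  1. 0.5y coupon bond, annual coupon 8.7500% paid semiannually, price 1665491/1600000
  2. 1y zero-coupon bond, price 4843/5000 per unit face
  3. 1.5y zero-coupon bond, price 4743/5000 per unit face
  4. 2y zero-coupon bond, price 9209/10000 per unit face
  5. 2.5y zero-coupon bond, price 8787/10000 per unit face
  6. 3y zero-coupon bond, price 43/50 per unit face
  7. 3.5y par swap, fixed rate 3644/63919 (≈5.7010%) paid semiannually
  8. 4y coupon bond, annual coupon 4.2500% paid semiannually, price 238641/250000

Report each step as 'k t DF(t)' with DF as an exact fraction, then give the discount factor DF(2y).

step 1 [0.5y] bond c/2=7/160: DF=(1665491/1600000 − 7/160·(0))/(1+7/160) = 9973/10000 ≈ 0.997300
step 2 [1y] zero: DF = P = 4843/5000 ≈ 0.968600
step 3 [1.5y] zero: DF = P = 4743/5000 ≈ 0.948600
step 4 [2y] zero: DF = P = 9209/10000 ≈ 0.920900
step 5 [2.5y] zero: DF = P = 8787/10000 ≈ 0.878700
step 6 [3y] zero: DF = P = 43/50 ≈ 0.860000
step 7 [3.5y] swap r/2=1822/63919: DF=(1 − 1822/63919·(0.997300+0.968600+0.948600+0.920900+0.878700+0.860000))/(1+1822/63919) = 4089/5000 ≈ 0.817800
step 8 [4y] bond c/2=17/800: DF=(238641/250000 − 17/800·(0.997300+0.968600+0.948600+0.920900+0.878700+0.860000+0.817800))/(1+17/800) = 8017/10000 ≈ 0.801700

1 1/2 9973/10000
2 1 4843/5000
3 3/2 4743/5000
4 2 9209/10000
5 5/2 8787/10000
6 3 43/50
7 7/2 4089/5000
8 4 8017/10000
DF(2y) = 9209/10000 ≈ 0.920900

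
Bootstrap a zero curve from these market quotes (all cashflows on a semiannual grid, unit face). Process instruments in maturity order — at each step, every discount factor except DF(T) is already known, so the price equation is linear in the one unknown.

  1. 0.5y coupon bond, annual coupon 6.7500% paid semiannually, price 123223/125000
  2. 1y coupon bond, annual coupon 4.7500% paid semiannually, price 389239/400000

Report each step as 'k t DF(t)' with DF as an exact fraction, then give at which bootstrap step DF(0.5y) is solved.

step 1 [0.5y] bond c/2=27/800: DF=(123223/125000 − 27/800·(0))/(1+27/800) = 596/625 ≈ 0.953600
step 2 [1y] bond c/2=19/800: DF=(389239/400000 − 19/800·(0.953600))/(1+19/800) = 2321/2500 ≈ 0.928400

1 1/2 596/625
2 1 2321/2500
DF(0.5y) is solved at step 1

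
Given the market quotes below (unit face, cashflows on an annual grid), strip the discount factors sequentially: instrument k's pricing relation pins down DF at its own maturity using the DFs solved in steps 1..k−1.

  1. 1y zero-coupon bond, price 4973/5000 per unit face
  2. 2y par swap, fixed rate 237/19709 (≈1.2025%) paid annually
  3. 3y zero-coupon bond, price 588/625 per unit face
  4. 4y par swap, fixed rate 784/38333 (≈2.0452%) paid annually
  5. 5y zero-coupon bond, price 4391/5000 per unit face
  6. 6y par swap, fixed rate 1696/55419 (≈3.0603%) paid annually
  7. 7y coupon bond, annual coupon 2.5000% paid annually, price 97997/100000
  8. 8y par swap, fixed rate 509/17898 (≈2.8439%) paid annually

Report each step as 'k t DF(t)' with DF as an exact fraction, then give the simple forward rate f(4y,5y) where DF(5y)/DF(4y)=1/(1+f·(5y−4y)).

step 1 [1y] zero: DF = P = 4973/5000 ≈ 0.994600
step 2 [2y] swap r/1=237/19709: DF=(1 − 237/19709·(0.994600))/(1+237/19709) = 9763/10000 ≈ 0.976300
step 3 [3y] zero: DF = P = 588/625 ≈ 0.940800
step 4 [4y] swap r/1=784/38333: DF=(1 − 784/38333·(0.994600+0.976300+0.940800))/(1+784/38333) = 576/625 ≈ 0.921600
step 5 [5y] zero: DF = P = 4391/5000 ≈ 0.878200
step 6 [6y] swap r/1=1696/55419: DF=(1 − 1696/55419·(0.994600+0.976300+0.940800+0.921600+0.878200))/(1+1696/55419) = 519/625 ≈ 0.830400
step 7 [7y] bond c/1=1/40: DF=(97997/100000 − 1/40·(0.994600+0.976300+0.940800+0.921600+0.878200+0.830400))/(1+1/40) = 8209/10000 ≈ 0.820900
step 8 [8y] swap r/1=509/17898: DF=(1 − 509/17898·(0.994600+0.976300+0.940800+0.921600+0.878200+0.830400+0.820900))/(1+509/17898) = 1991/2500 ≈ 0.796400

1 1 4973/5000
2 2 9763/10000
3 3 588/625
4 4 576/625
5 5 4391/5000
6 6 519/625
7 7 8209/10000
8 8 1991/2500
f(4y,5y) = ((576/625)/(4391/5000) − 1)/(1) = 217/4391 ≈ 4.9419%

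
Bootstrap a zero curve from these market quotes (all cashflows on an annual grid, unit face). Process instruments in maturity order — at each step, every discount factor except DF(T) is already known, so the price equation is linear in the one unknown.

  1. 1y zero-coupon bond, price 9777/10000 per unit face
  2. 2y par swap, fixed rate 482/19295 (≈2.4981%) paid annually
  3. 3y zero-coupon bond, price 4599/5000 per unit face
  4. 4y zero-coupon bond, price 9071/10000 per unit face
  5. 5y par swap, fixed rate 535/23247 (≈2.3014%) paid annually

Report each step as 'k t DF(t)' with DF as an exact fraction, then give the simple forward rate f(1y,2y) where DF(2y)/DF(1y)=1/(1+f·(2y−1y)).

step 1 [1y] zero: DF = P = 9777/10000 ≈ 0.977700
step 2 [2y] swap r/1=482/19295: DF=(1 − 482/19295·(0.977700))/(1+482/19295) = 4759/5000 ≈ 0.951800
step 3 [3y] zero: DF = P = 4599/5000 ≈ 0.919800
step 4 [4y] zero: DF = P = 9071/10000 ≈ 0.907100
step 5 [5y] swap r/1=535/23247: DF=(1 − 535/23247·(0.977700+0.951800+0.919800+0.907100))/(1+535/23247) = 893/1000 ≈ 0.893000

1 1 9777/10000
2 2 4759/5000
3 3 4599/5000
4 4 9071/10000
5 5 893/1000
f(1y,2y) = ((9777/10000)/(4759/5000) − 1)/(1) = 259/9518 ≈ 2.7212%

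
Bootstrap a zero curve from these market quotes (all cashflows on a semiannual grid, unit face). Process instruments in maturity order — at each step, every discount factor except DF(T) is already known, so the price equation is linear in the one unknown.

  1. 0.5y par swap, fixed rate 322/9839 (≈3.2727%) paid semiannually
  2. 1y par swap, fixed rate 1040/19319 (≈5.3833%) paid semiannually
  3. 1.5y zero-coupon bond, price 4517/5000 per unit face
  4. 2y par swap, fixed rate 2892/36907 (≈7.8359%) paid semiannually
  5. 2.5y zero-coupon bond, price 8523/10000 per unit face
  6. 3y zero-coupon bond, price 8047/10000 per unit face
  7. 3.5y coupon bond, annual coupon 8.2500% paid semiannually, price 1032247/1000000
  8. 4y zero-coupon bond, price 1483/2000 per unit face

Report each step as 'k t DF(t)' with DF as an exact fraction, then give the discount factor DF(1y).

1 1/2 9839/10000
2 1 237/250
3 3/2 4517/5000
4 2 4277/5000
5 5/2 8523/10000
6 3 8047/10000
7 7/2 1559/2000
8 4 1483/2000
DF(1y) = 237/250 ≈ 0.948000

step 1 [0.5y] swap r/2=161/9839: DF=(1 − 161/9839·(0))/(1+161/9839) = 9839/10000 ≈ 0.983900
step 2 [1y] swap r/2=520/19319: DF=(1 − 520/19319·(0.983900))/(1+520/19319) = 237/250 ≈ 0.948000
step 3 [1.5y] zero: DF = P = 4517/5000 ≈ 0.903400
step 4 [2y] swap r/2=1446/36907: DF=(1 − 1446/36907·(0.983900+0.948000+0.903400))/(1+1446/36907) = 4277/5000 ≈ 0.855400
step 5 [2.5y] zero: DF = P = 8523/10000 ≈ 0.852300
step 6 [3y] zero: DF = P = 8047/10000 ≈ 0.804700
step 7 [3.5y] bond c/2=33/800: DF=(1032247/1000000 − 33/800·(0.983900+0.948000+0.903400+0.855400+0.852300+0.804700))/(1+33/800) = 1559/2000 ≈ 0.779500
step 8 [4y] zero: DF = P = 1483/2000 ≈ 0.741500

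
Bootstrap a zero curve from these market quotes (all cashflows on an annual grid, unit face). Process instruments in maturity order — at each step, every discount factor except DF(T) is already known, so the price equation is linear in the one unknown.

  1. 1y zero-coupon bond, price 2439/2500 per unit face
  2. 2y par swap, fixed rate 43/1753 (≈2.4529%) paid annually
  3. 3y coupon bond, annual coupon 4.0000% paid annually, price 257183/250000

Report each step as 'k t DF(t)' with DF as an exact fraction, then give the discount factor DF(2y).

1 1 2439/2500
2 2 9527/10000
3 3 183/200
DF(2y) = 9527/10000 ≈ 0.952700

step 1 [1y] zero: DF = P = 2439/2500 ≈ 0.975600
step 2 [2y] swap r/1=43/1753: DF=(1 − 43/1753·(0.975600))/(1+43/1753) = 9527/10000 ≈ 0.952700
step 3 [3y] bond c/1=1/25: DF=(257183/250000 − 1/25·(0.975600+0.952700))/(1+1/25) = 183/200 ≈ 0.915000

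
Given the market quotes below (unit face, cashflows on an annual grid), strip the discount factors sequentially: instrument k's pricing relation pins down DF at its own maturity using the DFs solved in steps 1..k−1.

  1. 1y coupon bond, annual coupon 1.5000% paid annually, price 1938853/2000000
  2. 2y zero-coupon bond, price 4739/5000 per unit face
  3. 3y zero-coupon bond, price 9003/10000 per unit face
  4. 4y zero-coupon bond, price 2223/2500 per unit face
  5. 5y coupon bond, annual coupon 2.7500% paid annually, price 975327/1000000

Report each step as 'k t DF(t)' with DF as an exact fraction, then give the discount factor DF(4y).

1 1 9551/10000
2 2 4739/5000
3 3 9003/10000
4 4 2223/2500
5 5 1063/1250
DF(4y) = 2223/2500 ≈ 0.889200

step 1 [1y] bond c/1=3/200: DF=(1938853/2000000 − 3/200·(0))/(1+3/200) = 9551/10000 ≈ 0.955100
step 2 [2y] zero: DF = P = 4739/5000 ≈ 0.947800
step 3 [3y] zero: DF = P = 9003/10000 ≈ 0.900300
step 4 [4y] zero: DF = P = 2223/2500 ≈ 0.889200
step 5 [5y] bond c/1=11/400: DF=(975327/1000000 − 11/400·(0.955100+0.947800+0.900300+0.889200))/(1+11/400) = 1063/1250 ≈ 0.850400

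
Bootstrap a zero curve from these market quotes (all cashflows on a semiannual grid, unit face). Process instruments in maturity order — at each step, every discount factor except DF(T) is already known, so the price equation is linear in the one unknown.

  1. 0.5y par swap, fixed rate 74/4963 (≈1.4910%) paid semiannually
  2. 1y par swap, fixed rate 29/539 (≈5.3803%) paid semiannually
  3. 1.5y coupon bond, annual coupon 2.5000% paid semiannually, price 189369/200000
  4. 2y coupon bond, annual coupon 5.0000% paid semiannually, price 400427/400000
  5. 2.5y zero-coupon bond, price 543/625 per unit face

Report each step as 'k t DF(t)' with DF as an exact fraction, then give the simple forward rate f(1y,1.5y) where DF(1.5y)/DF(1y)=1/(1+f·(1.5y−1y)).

step 1 [0.5y] swap r/2=37/4963: DF=(1 − 37/4963·(0))/(1+37/4963) = 4963/5000 ≈ 0.992600
step 2 [1y] swap r/2=29/1078: DF=(1 − 29/1078·(0.992600))/(1+29/1078) = 4739/5000 ≈ 0.947800
step 3 [1.5y] bond c/2=1/80: DF=(189369/200000 − 1/80·(0.992600+0.947800))/(1+1/80) = 1139/1250 ≈ 0.911200
step 4 [2y] bond c/2=1/40: DF=(400427/400000 − 1/40·(0.992600+0.947800+0.911200))/(1+1/40) = 9071/10000 ≈ 0.907100
step 5 [2.5y] zero: DF = P = 543/625 ≈ 0.868800

1 1/2 4963/5000
2 1 4739/5000
3 3/2 1139/1250
4 2 9071/10000
5 5/2 543/625
f(1y,1.5y) = ((4739/5000)/(1139/1250) − 1)/(1/2) = 183/2278 ≈ 8.0334%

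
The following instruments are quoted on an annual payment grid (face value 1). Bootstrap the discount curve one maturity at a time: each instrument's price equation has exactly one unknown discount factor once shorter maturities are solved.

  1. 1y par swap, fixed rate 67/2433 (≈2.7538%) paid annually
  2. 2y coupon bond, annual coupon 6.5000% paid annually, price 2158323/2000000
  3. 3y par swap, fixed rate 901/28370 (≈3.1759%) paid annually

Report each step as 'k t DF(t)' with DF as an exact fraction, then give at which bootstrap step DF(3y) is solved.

step 1 [1y] swap r/1=67/2433: DF=(1 − 67/2433·(0))/(1+67/2433) = 2433/2500 ≈ 0.973200
step 2 [2y] bond c/1=13/200: DF=(2158323/2000000 − 13/200·(0.973200))/(1+13/200) = 9539/10000 ≈ 0.953900
step 3 [3y] swap r/1=901/28370: DF=(1 − 901/28370·(0.973200+0.953900))/(1+901/28370) = 9099/10000 ≈ 0.909900

1 1 2433/2500
2 2 9539/10000
3 3 9099/10000
DF(3y) is solved at step 3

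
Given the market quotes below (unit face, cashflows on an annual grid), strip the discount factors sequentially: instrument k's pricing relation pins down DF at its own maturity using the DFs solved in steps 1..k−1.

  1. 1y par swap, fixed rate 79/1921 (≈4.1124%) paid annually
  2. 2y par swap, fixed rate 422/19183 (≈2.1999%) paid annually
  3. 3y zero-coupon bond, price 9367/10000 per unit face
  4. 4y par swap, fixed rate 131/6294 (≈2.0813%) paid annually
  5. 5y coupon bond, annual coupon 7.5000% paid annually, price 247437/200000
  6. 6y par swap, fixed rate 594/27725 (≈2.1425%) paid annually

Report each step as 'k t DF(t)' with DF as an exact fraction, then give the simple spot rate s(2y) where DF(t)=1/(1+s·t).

1 1 1921/2000
2 2 4789/5000
3 3 9367/10000
4 4 4607/5000
5 5 4437/5000
6 6 2203/2500
s(2y) = (1/(4789/5000) − 1)/(2) = 211/9578 ≈ 2.2030%

step 1 [1y] swap r/1=79/1921: DF=(1 − 79/1921·(0))/(1+79/1921) = 1921/2000 ≈ 0.960500
step 2 [2y] swap r/1=422/19183: DF=(1 − 422/19183·(0.960500))/(1+422/19183) = 4789/5000 ≈ 0.957800
step 3 [3y] zero: DF = P = 9367/10000 ≈ 0.936700
step 4 [4y] swap r/1=131/6294: DF=(1 − 131/6294·(0.960500+0.957800+0.936700))/(1+131/6294) = 4607/5000 ≈ 0.921400
step 5 [5y] bond c/1=3/40: DF=(247437/200000 − 3/40·(0.960500+0.957800+0.936700+0.921400))/(1+3/40) = 4437/5000 ≈ 0.887400
step 6 [6y] swap r/1=594/27725: DF=(1 − 594/27725·(0.960500+0.957800+0.936700+0.921400+0.887400))/(1+594/27725) = 2203/2500 ≈ 0.881200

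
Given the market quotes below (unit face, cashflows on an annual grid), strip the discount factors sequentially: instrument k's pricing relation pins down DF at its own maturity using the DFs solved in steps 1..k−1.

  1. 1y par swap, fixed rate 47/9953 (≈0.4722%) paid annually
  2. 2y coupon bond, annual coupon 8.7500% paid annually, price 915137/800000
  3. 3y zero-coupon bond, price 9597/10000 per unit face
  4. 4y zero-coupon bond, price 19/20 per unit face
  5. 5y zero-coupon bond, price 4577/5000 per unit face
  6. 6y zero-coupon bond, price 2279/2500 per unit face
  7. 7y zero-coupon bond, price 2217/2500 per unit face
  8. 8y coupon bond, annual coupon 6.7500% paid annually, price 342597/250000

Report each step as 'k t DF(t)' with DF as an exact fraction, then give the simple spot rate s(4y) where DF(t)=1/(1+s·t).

1 1 9953/10000
2 2 4859/5000
3 3 9597/10000
4 4 19/20
5 5 4577/5000
6 6 2279/2500
7 7 2217/2500
8 8 867/1000
s(4y) = (1/(19/20) − 1)/(4) = 1/76 ≈ 1.3158%

step 1 [1y] swap r/1=47/9953: DF=(1 − 47/9953·(0))/(1+47/9953) = 9953/10000 ≈ 0.995300
step 2 [2y] bond c/1=7/80: DF=(915137/800000 − 7/80·(0.995300))/(1+7/80) = 4859/5000 ≈ 0.971800
step 3 [3y] zero: DF = P = 9597/10000 ≈ 0.959700
step 4 [4y] zero: DF = P = 19/20 ≈ 0.950000
step 5 [5y] zero: DF = P = 4577/5000 ≈ 0.915400
step 6 [6y] zero: DF = P = 2279/2500 ≈ 0.911600
step 7 [7y] zero: DF = P = 2217/2500 ≈ 0.886800
step 8 [8y] bond c/1=27/400: DF=(342597/250000 − 27/400·(0.995300+0.971800+0.959700+0.950000+0.915400+0.911600+0.886800))/(1+27/400) = 867/1000 ≈ 0.867000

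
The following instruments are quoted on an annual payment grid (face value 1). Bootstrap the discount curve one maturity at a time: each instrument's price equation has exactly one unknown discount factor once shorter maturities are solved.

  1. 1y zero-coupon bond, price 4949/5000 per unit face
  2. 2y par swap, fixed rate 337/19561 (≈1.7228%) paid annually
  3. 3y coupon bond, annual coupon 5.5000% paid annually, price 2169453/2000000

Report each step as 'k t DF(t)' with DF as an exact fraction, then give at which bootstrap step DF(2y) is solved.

step 1 [1y] zero: DF = P = 4949/5000 ≈ 0.989800
step 2 [2y] swap r/1=337/19561: DF=(1 − 337/19561·(0.989800))/(1+337/19561) = 9663/10000 ≈ 0.966300
step 3 [3y] bond c/1=11/200: DF=(2169453/2000000 − 11/200·(0.989800+0.966300))/(1+11/200) = 4631/5000 ≈ 0.926200

1 1 4949/5000
2 2 9663/10000
3 3 4631/5000
DF(2y) is solved at step 2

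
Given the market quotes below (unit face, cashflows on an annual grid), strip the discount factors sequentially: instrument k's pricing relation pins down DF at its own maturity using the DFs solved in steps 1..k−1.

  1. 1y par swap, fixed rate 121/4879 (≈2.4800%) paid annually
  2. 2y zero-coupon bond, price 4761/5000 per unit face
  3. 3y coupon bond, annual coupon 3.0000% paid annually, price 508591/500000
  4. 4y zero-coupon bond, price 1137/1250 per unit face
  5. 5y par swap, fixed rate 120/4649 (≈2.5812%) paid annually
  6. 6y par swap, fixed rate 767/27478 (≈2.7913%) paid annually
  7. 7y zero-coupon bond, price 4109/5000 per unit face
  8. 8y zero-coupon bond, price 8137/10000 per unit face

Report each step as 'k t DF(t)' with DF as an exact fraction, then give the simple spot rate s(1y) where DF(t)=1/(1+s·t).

step 1 [1y] swap r/1=121/4879: DF=(1 − 121/4879·(0))/(1+121/4879) = 4879/5000 ≈ 0.975800
step 2 [2y] zero: DF = P = 4761/5000 ≈ 0.952200
step 3 [3y] bond c/1=3/100: DF=(508591/500000 − 3/100·(0.975800+0.952200))/(1+3/100) = 4657/5000 ≈ 0.931400
step 4 [4y] zero: DF = P = 1137/1250 ≈ 0.909600
step 5 [5y] swap r/1=120/4649: DF=(1 − 120/4649·(0.975800+0.952200+0.931400+0.909600))/(1+120/4649) = 22/25 ≈ 0.880000
step 6 [6y] swap r/1=767/27478: DF=(1 − 767/27478·(0.975800+0.952200+0.931400+0.909600+0.880000))/(1+767/27478) = 4233/5000 ≈ 0.846600
step 7 [7y] zero: DF = P = 4109/5000 ≈ 0.821800
step 8 [8y] zero: DF = P = 8137/10000 ≈ 0.813700

1 1 4879/5000
2 2 4761/5000
3 3 4657/5000
4 4 1137/1250
5 5 22/25
6 6 4233/5000
7 7 4109/5000
8 8 8137/10000
s(1y) = (1/(4879/5000) − 1)/(1) = 121/4879 ≈ 2.4800%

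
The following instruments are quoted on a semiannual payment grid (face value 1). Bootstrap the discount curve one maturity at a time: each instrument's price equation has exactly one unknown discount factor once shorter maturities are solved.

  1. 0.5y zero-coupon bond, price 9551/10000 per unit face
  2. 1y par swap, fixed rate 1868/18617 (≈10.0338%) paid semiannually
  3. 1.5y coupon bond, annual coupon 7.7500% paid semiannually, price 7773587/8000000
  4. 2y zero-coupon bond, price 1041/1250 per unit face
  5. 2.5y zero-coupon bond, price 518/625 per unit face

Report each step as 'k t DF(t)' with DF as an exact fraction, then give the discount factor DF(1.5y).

step 1 [0.5y] zero: DF = P = 9551/10000 ≈ 0.955100
step 2 [1y] swap r/2=934/18617: DF=(1 − 934/18617·(0.955100))/(1+934/18617) = 4533/5000 ≈ 0.906600
step 3 [1.5y] bond c/2=31/800: DF=(7773587/8000000 − 31/800·(0.955100+0.906600))/(1+31/800) = 433/500 ≈ 0.866000
step 4 [2y] zero: DF = P = 1041/1250 ≈ 0.832800
step 5 [2.5y] zero: DF = P = 518/625 ≈ 0.828800

1 1/2 9551/10000
2 1 4533/5000
3 3/2 433/500
4 2 1041/1250
5 5/2 518/625
DF(1.5y) = 433/500 ≈ 0.866000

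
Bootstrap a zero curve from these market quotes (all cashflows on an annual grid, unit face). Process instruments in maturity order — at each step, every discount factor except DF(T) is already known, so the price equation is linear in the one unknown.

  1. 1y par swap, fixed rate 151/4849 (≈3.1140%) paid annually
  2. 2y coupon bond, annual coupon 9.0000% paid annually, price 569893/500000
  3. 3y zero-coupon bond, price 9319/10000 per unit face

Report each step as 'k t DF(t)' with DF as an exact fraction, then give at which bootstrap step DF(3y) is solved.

step 1 [1y] swap r/1=151/4849: DF=(1 − 151/4849·(0))/(1+151/4849) = 4849/5000 ≈ 0.969800
step 2 [2y] bond c/1=9/100: DF=(569893/500000 − 9/100·(0.969800))/(1+9/100) = 1207/1250 ≈ 0.965600
step 3 [3y] zero: DF = P = 9319/10000 ≈ 0.931900

1 1 4849/5000
2 2 1207/1250
3 3 9319/10000
DF(3y) is solved at step 3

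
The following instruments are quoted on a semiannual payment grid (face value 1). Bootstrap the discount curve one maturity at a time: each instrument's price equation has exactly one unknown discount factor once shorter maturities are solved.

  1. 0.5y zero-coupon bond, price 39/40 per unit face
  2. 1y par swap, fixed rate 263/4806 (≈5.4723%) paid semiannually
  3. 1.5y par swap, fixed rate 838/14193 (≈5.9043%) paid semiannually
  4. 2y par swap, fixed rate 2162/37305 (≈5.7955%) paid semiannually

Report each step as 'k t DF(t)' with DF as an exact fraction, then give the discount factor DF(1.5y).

1 1/2 39/40
2 1 4737/5000
3 3/2 4581/5000
4 2 8919/10000
DF(1.5y) = 4581/5000 ≈ 0.916200

step 1 [0.5y] zero: DF = P = 39/40 ≈ 0.975000
step 2 [1y] swap r/2=263/9612: DF=(1 − 263/9612·(0.975000))/(1+263/9612) = 4737/5000 ≈ 0.947400
step 3 [1.5y] swap r/2=419/14193: DF=(1 − 419/14193·(0.975000+0.947400))/(1+419/14193) = 4581/5000 ≈ 0.916200
step 4 [2y] swap r/2=1081/37305: DF=(1 − 1081/37305·(0.975000+0.947400+0.916200))/(1+1081/37305) = 8919/10000 ≈ 0.891900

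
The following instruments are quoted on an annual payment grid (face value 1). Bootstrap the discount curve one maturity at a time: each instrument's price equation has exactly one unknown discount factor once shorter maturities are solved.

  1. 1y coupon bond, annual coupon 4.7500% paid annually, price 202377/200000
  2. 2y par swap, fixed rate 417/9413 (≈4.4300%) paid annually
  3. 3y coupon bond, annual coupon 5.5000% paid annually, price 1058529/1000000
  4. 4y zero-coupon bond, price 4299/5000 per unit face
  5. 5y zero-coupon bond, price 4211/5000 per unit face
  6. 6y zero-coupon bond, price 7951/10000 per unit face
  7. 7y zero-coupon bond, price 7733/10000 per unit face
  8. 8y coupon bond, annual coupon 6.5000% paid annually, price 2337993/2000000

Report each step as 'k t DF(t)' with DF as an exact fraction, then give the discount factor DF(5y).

1 1 483/500
2 2 4583/5000
3 3 2263/2500
4 4 4299/5000
5 5 4211/5000
6 6 7951/10000
7 7 7733/10000
8 8 7279/10000
DF(5y) = 4211/5000 ≈ 0.842200

step 1 [1y] bond c/1=19/400: DF=(202377/200000 − 19/400·(0))/(1+19/400) = 483/500 ≈ 0.966000
step 2 [2y] swap r/1=417/9413: DF=(1 − 417/9413·(0.966000))/(1+417/9413) = 4583/5000 ≈ 0.916600
step 3 [3y] bond c/1=11/200: DF=(1058529/1000000 − 11/200·(0.966000+0.916600))/(1+11/200) = 2263/2500 ≈ 0.905200
step 4 [4y] zero: DF = P = 4299/5000 ≈ 0.859800
step 5 [5y] zero: DF = P = 4211/5000 ≈ 0.842200
step 6 [6y] zero: DF = P = 7951/10000 ≈ 0.795100
step 7 [7y] zero: DF = P = 7733/10000 ≈ 0.773300
step 8 [8y] bond c/1=13/200: DF=(2337993/2000000 − 13/200·(0.966000+0.916600+0.905200+0.859800+0.842200+0.795100+0.773300))/(1+13/200) = 7279/10000 ≈ 0.727900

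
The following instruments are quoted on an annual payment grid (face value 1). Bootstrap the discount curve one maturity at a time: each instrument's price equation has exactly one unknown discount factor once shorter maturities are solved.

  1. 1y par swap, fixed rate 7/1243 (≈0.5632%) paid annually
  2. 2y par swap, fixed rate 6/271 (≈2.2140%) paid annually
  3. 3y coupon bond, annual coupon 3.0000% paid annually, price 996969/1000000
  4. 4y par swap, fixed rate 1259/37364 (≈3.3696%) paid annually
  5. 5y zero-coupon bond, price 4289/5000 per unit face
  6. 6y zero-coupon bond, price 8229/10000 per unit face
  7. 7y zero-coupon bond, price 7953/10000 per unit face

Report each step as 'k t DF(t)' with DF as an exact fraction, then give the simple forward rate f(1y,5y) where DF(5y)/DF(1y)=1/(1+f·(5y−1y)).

1 1 1243/1250
2 2 598/625
3 3 9111/10000
4 4 8741/10000
5 5 4289/5000
6 6 8229/10000
7 7 7953/10000
f(1y,5y) = ((1243/1250)/(4289/5000) − 1)/(4) = 683/17156 ≈ 3.9811%

step 1 [1y] swap r/1=7/1243: DF=(1 − 7/1243·(0))/(1+7/1243) = 1243/1250 ≈ 0.994400
step 2 [2y] swap r/1=6/271: DF=(1 − 6/271·(0.994400))/(1+6/271) = 598/625 ≈ 0.956800
step 3 [3y] bond c/1=3/100: DF=(996969/1000000 − 3/100·(0.994400+0.956800))/(1+3/100) = 9111/10000 ≈ 0.911100
step 4 [4y] swap r/1=1259/37364: DF=(1 − 1259/37364·(0.994400+0.956800+0.911100))/(1+1259/37364) = 8741/10000 ≈ 0.874100
step 5 [5y] zero: DF = P = 4289/5000 ≈ 0.857800
step 6 [6y] zero: DF = P = 8229/10000 ≈ 0.822900
step 7 [7y] zero: DF = P = 7953/10000 ≈ 0.795300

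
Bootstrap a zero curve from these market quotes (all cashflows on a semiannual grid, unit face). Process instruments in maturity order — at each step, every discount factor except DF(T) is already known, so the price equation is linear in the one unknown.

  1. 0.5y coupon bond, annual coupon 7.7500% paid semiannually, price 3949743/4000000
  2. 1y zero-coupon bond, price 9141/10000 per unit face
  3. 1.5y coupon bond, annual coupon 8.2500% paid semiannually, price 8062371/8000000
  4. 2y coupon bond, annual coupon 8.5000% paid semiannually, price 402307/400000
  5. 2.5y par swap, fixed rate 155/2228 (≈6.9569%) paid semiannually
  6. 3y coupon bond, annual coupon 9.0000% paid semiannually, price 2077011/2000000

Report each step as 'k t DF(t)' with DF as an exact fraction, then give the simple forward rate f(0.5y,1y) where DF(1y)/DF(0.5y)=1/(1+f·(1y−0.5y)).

step 1 [0.5y] bond c/2=31/800: DF=(3949743/4000000 − 31/800·(0))/(1+31/800) = 4753/5000 ≈ 0.950600
step 2 [1y] zero: DF = P = 9141/10000 ≈ 0.914100
step 3 [1.5y] bond c/2=33/800: DF=(8062371/8000000 − 33/800·(0.950600+0.914100))/(1+33/800) = 447/500 ≈ 0.894000
step 4 [2y] bond c/2=17/400: DF=(402307/400000 − 17/400·(0.950600+0.914100+0.894000))/(1+17/400) = 8523/10000 ≈ 0.852300
step 5 [2.5y] swap r/2=155/4456: DF=(1 − 155/4456·(0.950600+0.914100+0.894000+0.852300))/(1+155/4456) = 169/200 ≈ 0.845000
step 6 [3y] bond c/2=9/200: DF=(2077011/2000000 − 9/200·(0.950600+0.914100+0.894000+0.852300+0.845000))/(1+9/200) = 8019/10000 ≈ 0.801900

1 1/2 4753/5000
2 1 9141/10000
3 3/2 447/500
4 2 8523/10000
5 5/2 169/200
6 3 8019/10000
f(0.5y,1y) = ((4753/5000)/(9141/10000) − 1)/(1/2) = 730/9141 ≈ 7.9860%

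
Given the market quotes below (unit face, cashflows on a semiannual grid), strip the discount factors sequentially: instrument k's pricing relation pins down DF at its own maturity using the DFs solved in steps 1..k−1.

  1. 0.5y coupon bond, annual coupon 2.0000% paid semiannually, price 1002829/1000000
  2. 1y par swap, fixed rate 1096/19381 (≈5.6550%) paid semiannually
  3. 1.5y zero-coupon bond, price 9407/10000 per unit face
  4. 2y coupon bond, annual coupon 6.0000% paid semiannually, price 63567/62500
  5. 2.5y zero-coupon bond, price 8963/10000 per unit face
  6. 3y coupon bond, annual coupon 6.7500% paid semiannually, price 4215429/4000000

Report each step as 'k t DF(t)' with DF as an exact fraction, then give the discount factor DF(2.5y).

1 1/2 9929/10000
2 1 2363/2500
3 3/2 9407/10000
4 2 2259/2500
5 5/2 8963/10000
6 3 8667/10000
DF(2.5y) = 8963/10000 ≈ 0.896300

step 1 [0.5y] bond c/2=1/100: DF=(1002829/1000000 − 1/100·(0))/(1+1/100) = 9929/10000 ≈ 0.992900
step 2 [1y] swap r/2=548/19381: DF=(1 − 548/19381·(0.992900))/(1+548/19381) = 2363/2500 ≈ 0.945200
step 3 [1.5y] zero: DF = P = 9407/10000 ≈ 0.940700
step 4 [2y] bond c/2=3/100: DF=(63567/62500 − 3/100·(0.992900+0.945200+0.940700))/(1+3/100) = 2259/2500 ≈ 0.903600
step 5 [2.5y] zero: DF = P = 8963/10000 ≈ 0.896300
step 6 [3y] bond c/2=27/800: DF=(4215429/4000000 − 27/800·(0.992900+0.945200+0.940700+0.903600+0.896300))/(1+27/800) = 8667/10000 ≈ 0.866700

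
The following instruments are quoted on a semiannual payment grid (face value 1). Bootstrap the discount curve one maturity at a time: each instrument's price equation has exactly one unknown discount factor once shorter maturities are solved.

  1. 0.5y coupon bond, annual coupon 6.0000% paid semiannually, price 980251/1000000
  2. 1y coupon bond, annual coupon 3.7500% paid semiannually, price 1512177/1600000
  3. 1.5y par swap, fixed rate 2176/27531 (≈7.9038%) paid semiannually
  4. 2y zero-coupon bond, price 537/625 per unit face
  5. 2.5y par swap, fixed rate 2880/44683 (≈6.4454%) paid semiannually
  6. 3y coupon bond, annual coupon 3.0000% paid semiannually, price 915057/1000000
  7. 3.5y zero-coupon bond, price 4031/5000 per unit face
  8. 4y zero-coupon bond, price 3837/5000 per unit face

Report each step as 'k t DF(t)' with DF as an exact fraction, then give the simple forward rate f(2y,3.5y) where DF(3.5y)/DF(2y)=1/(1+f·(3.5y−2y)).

step 1 [0.5y] bond c/2=3/100: DF=(980251/1000000 − 3/100·(0))/(1+3/100) = 9517/10000 ≈ 0.951700
step 2 [1y] bond c/2=3/160: DF=(1512177/1600000 − 3/160·(0.951700))/(1+3/160) = 4551/5000 ≈ 0.910200
step 3 [1.5y] swap r/2=1088/27531: DF=(1 − 1088/27531·(0.951700+0.910200))/(1+1088/27531) = 557/625 ≈ 0.891200
step 4 [2y] zero: DF = P = 537/625 ≈ 0.859200
step 5 [2.5y] swap r/2=1440/44683: DF=(1 − 1440/44683·(0.951700+0.910200+0.891200+0.859200))/(1+1440/44683) = 107/125 ≈ 0.856000
step 6 [3y] bond c/2=3/200: DF=(915057/1000000 − 3/200·(0.951700+0.910200+0.891200+0.859200+0.856000))/(1+3/200) = 1671/2000 ≈ 0.835500
step 7 [3.5y] zero: DF = P = 4031/5000 ≈ 0.806200
step 8 [4y] zero: DF = P = 3837/5000 ≈ 0.767400

1 1/2 9517/10000
2 1 4551/5000
3 3/2 557/625
4 2 537/625
5 5/2 107/125
6 3 1671/2000
7 7/2 4031/5000
8 4 3837/5000
f(2y,3.5y) = ((537/625)/(4031/5000) − 1)/(3/2) = 530/12093 ≈ 4.3827%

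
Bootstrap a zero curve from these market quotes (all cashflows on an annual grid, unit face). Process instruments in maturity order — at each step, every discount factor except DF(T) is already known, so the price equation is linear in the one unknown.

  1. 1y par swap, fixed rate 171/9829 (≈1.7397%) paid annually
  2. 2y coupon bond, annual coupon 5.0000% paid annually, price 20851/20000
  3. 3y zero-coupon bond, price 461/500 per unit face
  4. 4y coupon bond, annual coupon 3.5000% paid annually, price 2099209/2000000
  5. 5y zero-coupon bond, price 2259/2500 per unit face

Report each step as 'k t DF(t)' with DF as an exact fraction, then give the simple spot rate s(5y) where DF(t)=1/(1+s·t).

1 1 9829/10000
2 2 9461/10000
3 3 461/500
4 4 9177/10000
5 5 2259/2500
s(5y) = (1/(2259/2500) − 1)/(5) = 241/11295 ≈ 2.1337%

step 1 [1y] swap r/1=171/9829: DF=(1 − 171/9829·(0))/(1+171/9829) = 9829/10000 ≈ 0.982900
step 2 [2y] bond c/1=1/20: DF=(20851/20000 − 1/20·(0.982900))/(1+1/20) = 9461/10000 ≈ 0.946100
step 3 [3y] zero: DF = P = 461/500 ≈ 0.922000
step 4 [4y] bond c/1=7/200: DF=(2099209/2000000 − 7/200·(0.982900+0.946100+0.922000))/(1+7/200) = 9177/10000 ≈ 0.917700
step 5 [5y] zero: DF = P = 2259/2500 ≈ 0.903600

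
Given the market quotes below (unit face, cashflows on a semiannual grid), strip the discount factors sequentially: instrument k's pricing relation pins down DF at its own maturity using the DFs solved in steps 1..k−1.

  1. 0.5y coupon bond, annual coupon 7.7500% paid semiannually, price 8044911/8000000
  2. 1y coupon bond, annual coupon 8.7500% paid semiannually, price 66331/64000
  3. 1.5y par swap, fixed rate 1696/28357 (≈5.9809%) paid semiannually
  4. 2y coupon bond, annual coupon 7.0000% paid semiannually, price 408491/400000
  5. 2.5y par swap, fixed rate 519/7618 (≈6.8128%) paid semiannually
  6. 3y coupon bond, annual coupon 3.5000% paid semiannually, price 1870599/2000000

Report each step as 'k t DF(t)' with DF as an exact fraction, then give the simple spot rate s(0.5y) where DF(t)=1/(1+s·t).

1 1/2 9681/10000
2 1 2381/2500
3 3/2 572/625
4 2 2227/2500
5 5/2 8443/10000
6 3 4203/5000
s(0.5y) = (1/(9681/10000) − 1)/(1/2) = 638/9681 ≈ 6.5902%

step 1 [0.5y] bond c/2=31/800: DF=(8044911/8000000 − 31/800·(0))/(1+31/800) = 9681/10000 ≈ 0.968100
step 2 [1y] bond c/2=7/160: DF=(66331/64000 − 7/160·(0.968100))/(1+7/160) = 2381/2500 ≈ 0.952400
step 3 [1.5y] swap r/2=848/28357: DF=(1 − 848/28357·(0.968100+0.952400))/(1+848/28357) = 572/625 ≈ 0.915200
step 4 [2y] bond c/2=7/200: DF=(408491/400000 − 7/200·(0.968100+0.952400+0.915200))/(1+7/200) = 2227/2500 ≈ 0.890800
step 5 [2.5y] swap r/2=519/15236: DF=(1 − 519/15236·(0.968100+0.952400+0.915200+0.890800))/(1+519/15236) = 8443/10000 ≈ 0.844300
step 6 [3y] bond c/2=7/400: DF=(1870599/2000000 − 7/400·(0.968100+0.952400+0.915200+0.890800+0.844300))/(1+7/400) = 4203/5000 ≈ 0.840600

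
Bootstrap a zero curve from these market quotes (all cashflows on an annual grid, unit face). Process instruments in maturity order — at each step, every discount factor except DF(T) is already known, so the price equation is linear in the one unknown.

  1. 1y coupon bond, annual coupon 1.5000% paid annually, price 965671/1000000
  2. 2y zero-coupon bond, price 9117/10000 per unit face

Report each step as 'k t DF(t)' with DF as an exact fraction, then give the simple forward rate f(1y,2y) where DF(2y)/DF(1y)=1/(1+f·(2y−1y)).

1 1 4757/5000
2 2 9117/10000
f(1y,2y) = ((4757/5000)/(9117/10000) − 1)/(1) = 397/9117 ≈ 4.3545%

step 1 [1y] bond c/1=3/200: DF=(965671/1000000 − 3/200·(0))/(1+3/200) = 4757/5000 ≈ 0.951400
step 2 [2y] zero: DF = P = 9117/10000 ≈ 0.911700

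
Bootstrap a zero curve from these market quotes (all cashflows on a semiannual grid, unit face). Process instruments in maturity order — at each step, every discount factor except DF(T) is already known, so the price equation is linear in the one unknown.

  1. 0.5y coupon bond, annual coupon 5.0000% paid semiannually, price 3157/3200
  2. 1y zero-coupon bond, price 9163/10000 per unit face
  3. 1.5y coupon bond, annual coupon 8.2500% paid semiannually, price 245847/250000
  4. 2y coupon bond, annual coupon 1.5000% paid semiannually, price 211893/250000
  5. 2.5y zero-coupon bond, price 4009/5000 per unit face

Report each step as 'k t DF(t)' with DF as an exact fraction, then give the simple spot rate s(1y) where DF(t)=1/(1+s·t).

step 1 [0.5y] bond c/2=1/40: DF=(3157/3200 − 1/40·(0))/(1+1/40) = 77/80 ≈ 0.962500
step 2 [1y] zero: DF = P = 9163/10000 ≈ 0.916300
step 3 [1.5y] bond c/2=33/800: DF=(245847/250000 − 33/800·(0.962500+0.916300))/(1+33/800) = 87/100 ≈ 0.870000
step 4 [2y] bond c/2=3/400: DF=(211893/250000 − 3/400·(0.962500+0.916300+0.870000))/(1+3/400) = 513/625 ≈ 0.820800
step 5 [2.5y] zero: DF = P = 4009/5000 ≈ 0.801800

1 1/2 77/80
2 1 9163/10000
3 3/2 87/100
4 2 513/625
5 5/2 4009/5000
s(1y) = (1/(9163/10000) − 1)/(1) = 837/9163 ≈ 9.1346%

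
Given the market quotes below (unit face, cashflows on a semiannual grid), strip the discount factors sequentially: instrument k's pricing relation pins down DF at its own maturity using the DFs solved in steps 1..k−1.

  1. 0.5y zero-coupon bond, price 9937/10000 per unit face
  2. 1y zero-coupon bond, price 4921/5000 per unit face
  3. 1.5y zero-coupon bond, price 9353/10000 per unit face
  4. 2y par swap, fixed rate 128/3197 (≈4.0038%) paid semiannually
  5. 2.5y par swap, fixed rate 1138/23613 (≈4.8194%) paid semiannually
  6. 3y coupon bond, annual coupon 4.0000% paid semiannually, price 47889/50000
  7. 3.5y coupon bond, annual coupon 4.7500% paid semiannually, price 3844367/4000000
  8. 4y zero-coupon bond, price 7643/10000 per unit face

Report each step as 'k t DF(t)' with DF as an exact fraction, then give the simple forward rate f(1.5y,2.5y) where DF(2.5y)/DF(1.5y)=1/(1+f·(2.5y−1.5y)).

step 1 [0.5y] zero: DF = P = 9937/10000 ≈ 0.993700
step 2 [1y] zero: DF = P = 4921/5000 ≈ 0.984200
step 3 [1.5y] zero: DF = P = 9353/10000 ≈ 0.935300
step 4 [2y] swap r/2=64/3197: DF=(1 − 64/3197·(0.993700+0.984200+0.935300))/(1+64/3197) = 577/625 ≈ 0.923200
step 5 [2.5y] swap r/2=569/23613: DF=(1 − 569/23613·(0.993700+0.984200+0.935300+0.923200))/(1+569/23613) = 4431/5000 ≈ 0.886200
step 6 [3y] bond c/2=1/50: DF=(47889/50000 − 1/50·(0.993700+0.984200+0.935300+0.923200+0.886200))/(1+1/50) = 529/625 ≈ 0.846400
step 7 [3.5y] bond c/2=19/800: DF=(3844367/4000000 − 19/800·(0.993700+0.984200+0.935300+0.923200+0.886200+0.846400))/(1+19/800) = 506/625 ≈ 0.809600
step 8 [4y] zero: DF = P = 7643/10000 ≈ 0.764300

1 1/2 9937/10000
2 1 4921/5000
3 3/2 9353/10000
4 2 577/625
5 5/2 4431/5000
6 3 529/625
7 7/2 506/625
8 4 7643/10000
f(1.5y,2.5y) = ((9353/10000)/(4431/5000) − 1)/(1) = 491/8862 ≈ 5.5405%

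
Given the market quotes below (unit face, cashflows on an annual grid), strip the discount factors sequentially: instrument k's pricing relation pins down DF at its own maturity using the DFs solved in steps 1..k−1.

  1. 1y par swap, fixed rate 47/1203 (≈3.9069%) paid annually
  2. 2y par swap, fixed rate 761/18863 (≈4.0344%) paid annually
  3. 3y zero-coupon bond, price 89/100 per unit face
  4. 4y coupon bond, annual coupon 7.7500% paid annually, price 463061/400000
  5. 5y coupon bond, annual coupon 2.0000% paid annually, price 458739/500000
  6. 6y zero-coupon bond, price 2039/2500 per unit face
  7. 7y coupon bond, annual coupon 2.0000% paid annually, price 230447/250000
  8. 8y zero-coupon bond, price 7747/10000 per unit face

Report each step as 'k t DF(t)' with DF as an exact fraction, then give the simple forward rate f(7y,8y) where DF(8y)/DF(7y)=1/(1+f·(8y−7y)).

step 1 [1y] swap r/1=47/1203: DF=(1 − 47/1203·(0))/(1+47/1203) = 1203/1250 ≈ 0.962400
step 2 [2y] swap r/1=761/18863: DF=(1 − 761/18863·(0.962400))/(1+761/18863) = 9239/10000 ≈ 0.923900
step 3 [3y] zero: DF = P = 89/100 ≈ 0.890000
step 4 [4y] bond c/1=31/400: DF=(463061/400000 − 31/400·(0.962400+0.923900+0.890000))/(1+31/400) = 8747/10000 ≈ 0.874700
step 5 [5y] bond c/1=1/50: DF=(458739/500000 − 1/50·(0.962400+0.923900+0.890000+0.874700))/(1+1/50) = 8279/10000 ≈ 0.827900
step 6 [6y] zero: DF = P = 2039/2500 ≈ 0.815600
step 7 [7y] bond c/1=1/50: DF=(230447/250000 − 1/50·(0.962400+0.923900+0.890000+0.874700+0.827900+0.815600))/(1+1/50) = 7999/10000 ≈ 0.799900
step 8 [8y] zero: DF = P = 7747/10000 ≈ 0.774700

1 1 1203/1250
2 2 9239/10000
3 3 89/100
4 4 8747/10000
5 5 8279/10000
6 6 2039/2500
7 7 7999/10000
8 8 7747/10000
f(7y,8y) = ((7999/10000)/(7747/10000) − 1)/(1) = 252/7747 ≈ 3.2529%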